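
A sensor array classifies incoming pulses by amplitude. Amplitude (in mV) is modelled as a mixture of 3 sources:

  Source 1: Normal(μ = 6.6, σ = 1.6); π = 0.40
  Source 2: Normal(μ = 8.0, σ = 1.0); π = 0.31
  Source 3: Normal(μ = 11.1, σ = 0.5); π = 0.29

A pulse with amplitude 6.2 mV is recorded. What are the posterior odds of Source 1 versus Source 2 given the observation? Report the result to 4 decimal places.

Posterior odds = (π_i f_i(x)) / (π_j f_j(x)); the normalising sum cancels.
Normal densities:
  p_1 = (1/(1.6·√(2π)))·exp(−(6.2−6.6)²/(2·1.6²)) = 0.249339·exp(-0.03125) = 0.241668
  p_2 = (1/(1.0·√(2π)))·exp(−(6.2−8.0)²/(2·1.0²)) = 0.398942·exp(-1.62000) = 0.0789502
  p_3 = (1/(0.5·√(2π)))·exp(−(6.2−11.1)²/(2·0.5²)) = 0.797885·exp(-48.02000) = 1.1146e-21
Odds = (0.40/0.31) × (0.241668/0.0789502) = 1.29032 × 3.06101 ≈ 3.9497

3.9497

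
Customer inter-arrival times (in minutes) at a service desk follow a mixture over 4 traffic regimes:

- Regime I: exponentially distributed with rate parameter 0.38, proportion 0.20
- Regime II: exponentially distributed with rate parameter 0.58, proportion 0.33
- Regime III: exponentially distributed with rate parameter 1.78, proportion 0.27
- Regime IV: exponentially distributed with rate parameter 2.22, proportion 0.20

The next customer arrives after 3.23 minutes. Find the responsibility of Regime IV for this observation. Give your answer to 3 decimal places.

0.006

By Bayes' theorem, P(k | x) = π_k f_k(x) / Σ_j π_j f_j(x).
Component likelihoods at x = 3.23 minutes:
  f_I = 0.38·e^(−0.38·3.23) = 0.38·e^(−1.2274) = 0.11136
  f_II = 0.58·e^(−0.58·3.23) = 0.58·e^(−1.8734) = 0.0890883
  f_III = 1.78·e^(−1.78·3.23) = 1.78·e^(−5.7494) = 0.00566875
  f_IV = 2.22·e^(−2.22·3.23) = 2.22·e^(−7.1706) = 0.00170687
Weight by the priors:
  π_I·f_I = 0.20 × 0.11136 = 0.0222721
  π_II·f_II = 0.33 × 0.0890883 = 0.0293991
  π_III·f_III = 0.27 × 0.00566875 = 0.00153056
  π_IV·f_IV = 0.20 × 0.00170687 = 0.000341374
Normaliser: 0.0222721 + 0.0293991 + 0.00153056 + 0.000341374 = 0.0535431
P(Regime IV | 3.23 minutes) ≈ 0.006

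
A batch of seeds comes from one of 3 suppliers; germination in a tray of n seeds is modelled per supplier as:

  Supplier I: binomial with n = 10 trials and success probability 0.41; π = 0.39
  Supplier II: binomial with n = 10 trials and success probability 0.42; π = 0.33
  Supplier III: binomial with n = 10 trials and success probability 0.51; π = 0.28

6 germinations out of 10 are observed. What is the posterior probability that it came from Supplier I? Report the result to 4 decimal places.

0.3146

Posterior ∝ prior × likelihood, so P(k | x) ∝ P(Z=k) f_k(x); normalise over all components.
Evaluate each component's likelihood at the observed value:
  p_I = C(10,6)·0.41^6·0.59^4 = 210·0.0047501·0.121174 = 0.120873
  p_II = C(10,6)·0.42^6·0.58^4 = 210·0.00548903·0.113165 = 0.130445
  p_III = C(10,6)·0.51^6·0.49^4 = 210·0.0175963·0.057648 = 0.213022
Multiply by the mixture weights:
  P(Z=I)·p_I = 0.39 × 0.120873 = 0.0471406
  P(Z=II)·p_II = 0.33 × 0.130445 = 0.0430468
  P(Z=III)·p_III = 0.28 × 0.213022 = 0.0596462
Denominator: 0.0471406 + 0.0430468 + 0.0596462 = 0.149834
So the posterior for Supplier I is 0.0471406 / 0.149834 ≈ 0.3146.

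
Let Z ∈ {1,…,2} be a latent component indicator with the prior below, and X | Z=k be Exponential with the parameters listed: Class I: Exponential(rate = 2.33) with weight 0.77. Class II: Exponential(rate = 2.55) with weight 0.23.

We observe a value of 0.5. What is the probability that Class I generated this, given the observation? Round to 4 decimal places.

The responsibility of component k is π_k f_k(x) divided by Σ_j π_j f_j(x).
Component likelihoods at x = 0.5:
  p_I = 2.33·e^(−2.33·0.5) = 2.33·e^(−1.1650) = 0.72678
  p_II = 2.55·e^(−2.55·0.5) = 2.55·e^(−1.2750) = 0.712549
Prior × likelihood for each component:
  π_I·p_I = 0.77 × 0.72678 = 0.55962
  π_II·p_II = 0.23 × 0.712549 = 0.163886
Sum: 0.55962 + 0.163886 = 0.723507
P(Class I | 0.5) ≈ 0.7735

0.7735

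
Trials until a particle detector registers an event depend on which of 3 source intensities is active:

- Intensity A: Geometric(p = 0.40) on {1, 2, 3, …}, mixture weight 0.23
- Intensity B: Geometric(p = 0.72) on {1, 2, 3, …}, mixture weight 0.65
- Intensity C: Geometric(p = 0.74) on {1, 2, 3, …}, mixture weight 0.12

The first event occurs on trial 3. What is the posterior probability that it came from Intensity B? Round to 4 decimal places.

0.4840

The responsibility of component k is P(Z=k) f_k(x) divided by Σ_j P(Z=j) f_j(x).
Geometric probabilities:
  L_A = 0.40·(1−0.40)^2 = 0.40·0.36 = 0.144
  L_B = 0.72·(1−0.72)^2 = 0.72·0.0784 = 0.056448
  L_C = 0.74·(1−0.74)^2 = 0.74·0.0676 = 0.050024
Unnormalised posteriors:
  P(Z=A)·L_A = 0.23 × 0.144 = 0.03312
  P(Z=B)·L_B = 0.65 × 0.056448 = 0.0366912
  P(Z=C)·L_C = 0.12 × 0.050024 = 0.00600288
Sum: 0.03312 + 0.0366912 + 0.00600288 = 0.0758141
So the posterior for Intensity B is 0.0366912 / 0.0758141 ≈ 0.4840.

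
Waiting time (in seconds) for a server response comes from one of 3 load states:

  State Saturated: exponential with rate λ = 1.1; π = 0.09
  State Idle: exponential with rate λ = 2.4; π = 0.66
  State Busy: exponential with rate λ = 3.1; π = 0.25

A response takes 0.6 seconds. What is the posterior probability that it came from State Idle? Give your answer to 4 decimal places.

0.6860

By Bayes' theorem, P(k | x) = π_k f_k(x) / Σ_j π_j f_j(x).
Component likelihoods at x = 0.6 seconds:
  p_Saturated = 1.1·e^(−1.1·0.6) = 1.1·e^(−0.6600) = 0.568536
  p_Idle = 2.4·e^(−2.4·0.6) = 2.4·e^(−1.4400) = 0.568627
  p_Busy = 3.1·e^(−3.1·0.6) = 3.1·e^(−1.8600) = 0.482585
Unnormalised posteriors:
  π_Saturated·p_Saturated = 0.09 × 0.568536 = 0.0511683
  π_Idle·p_Idle = 0.66 × 0.568627 = 0.375294
  π_Busy·p_Busy = 0.25 × 0.482585 = 0.120646
Evidence: 0.0511683 + 0.375294 + 0.120646 = 0.547108
P(State Idle | the observation) ≈ 0.6860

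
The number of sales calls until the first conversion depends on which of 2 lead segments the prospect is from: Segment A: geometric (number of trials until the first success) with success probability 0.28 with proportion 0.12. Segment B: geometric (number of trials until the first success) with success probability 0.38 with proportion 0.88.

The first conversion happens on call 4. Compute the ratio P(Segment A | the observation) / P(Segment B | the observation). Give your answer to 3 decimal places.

The posterior odds equal the prior odds times the likelihood ratio: (P(Z=i)/P(Z=j))·(f_i(x)/f_j(x)).
Evaluate each component's likelihood at the observed value:
  f_A = 0.28·(1−0.28)^3 = 0.28·0.373248 = 0.104509
  f_B = 0.38·(1−0.38)^3 = 0.38·0.238328 = 0.0905646
Posterior odds = (P(Z=A)·f_A) / (P(Z=B)·f_B) = (0.12·0.104509) / (0.88·0.0905646) = 0.0125411 / 0.0796969 ≈ 0.157

0.157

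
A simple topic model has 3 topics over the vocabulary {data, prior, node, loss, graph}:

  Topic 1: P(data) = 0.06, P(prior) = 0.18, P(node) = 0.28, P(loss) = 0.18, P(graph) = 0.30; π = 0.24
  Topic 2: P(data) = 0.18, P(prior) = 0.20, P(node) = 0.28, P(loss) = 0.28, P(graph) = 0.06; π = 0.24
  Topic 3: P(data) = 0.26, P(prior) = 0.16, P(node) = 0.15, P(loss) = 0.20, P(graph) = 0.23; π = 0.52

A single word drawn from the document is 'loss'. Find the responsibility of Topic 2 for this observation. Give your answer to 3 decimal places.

Apply Bayes' rule: the posterior for each component is proportional to its prior times its likelihood at x.
Component likelihoods at x = 'loss':
  f_1 = 0.18
  f_2 = 0.28
  f_3 = 0.2
Weight by the priors:
  π_1·f_1 = 0.24 × 0.18 = 0.0432
  π_2·f_2 = 0.24 × 0.28 = 0.0672
  π_3·f_3 = 0.52 × 0.2 = 0.104
Marginal: 0.0432 + 0.0672 + 0.104 = 0.2144
P(Topic 2 | 'loss') ≈ 0.313

0.313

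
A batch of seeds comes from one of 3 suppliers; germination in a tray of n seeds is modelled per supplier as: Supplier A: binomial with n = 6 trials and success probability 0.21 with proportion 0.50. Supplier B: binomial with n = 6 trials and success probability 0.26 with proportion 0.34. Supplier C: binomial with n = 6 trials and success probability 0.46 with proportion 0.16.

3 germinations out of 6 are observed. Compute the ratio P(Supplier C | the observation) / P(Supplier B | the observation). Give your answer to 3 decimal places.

1.013

Posterior odds = (P(Z=i) f_i(x)) / (P(Z=j) f_j(x)); the normalising sum cancels.
Evaluate each component's likelihood at the observed value:
  L_A = C(6,3)·0.21^3·0.79^3 = 20·0.009261·0.493039 = 0.0913207
  L_B = C(6,3)·0.26^3·0.74^3 = 20·0.017576·0.405224 = 0.142444
  L_C = C(6,3)·0.46^3·0.54^3 = 20·0.097336·0.157464 = 0.306538
Posterior odds = (P(Z=C)·L_C) / (P(Z=B)·L_B) = (0.16·0.306538) / (0.34·0.142444) = 0.0490461 / 0.0484311 ≈ 1.013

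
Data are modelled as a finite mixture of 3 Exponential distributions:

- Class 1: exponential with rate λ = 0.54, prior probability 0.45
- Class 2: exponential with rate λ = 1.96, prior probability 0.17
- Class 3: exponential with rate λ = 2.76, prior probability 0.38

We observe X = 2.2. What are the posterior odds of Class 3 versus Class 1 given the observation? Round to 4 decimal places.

0.0327

Only the two components matter; the odds are (π_i f_i(x)) / (π_j f_j(x)).
Evaluate each component's likelihood at the observed value:
  p_1 = 0.164608
  p_2 = 0.0262772
  p_3 = 0.00636609
0.00241912 / 0.0740738 ≈ 0.0327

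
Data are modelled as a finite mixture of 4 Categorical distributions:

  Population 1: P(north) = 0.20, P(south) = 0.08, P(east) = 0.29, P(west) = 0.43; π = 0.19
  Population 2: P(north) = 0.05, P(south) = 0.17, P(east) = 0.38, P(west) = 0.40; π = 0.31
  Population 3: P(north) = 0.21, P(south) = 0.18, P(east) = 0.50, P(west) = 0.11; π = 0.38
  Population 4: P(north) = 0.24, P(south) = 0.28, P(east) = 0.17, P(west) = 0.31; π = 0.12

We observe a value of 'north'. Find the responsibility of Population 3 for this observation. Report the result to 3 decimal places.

Apply Bayes' rule: the posterior for each component is proportional to its prior times its likelihood at x.
Categorical probabilities:
  L_1 = P(north | comp) = 0.20
  L_2 = P(north | comp) = 0.05
  L_3 = P(north | comp) = 0.21
  L_4 = P(north | comp) = 0.24
Weight by the priors:
  π_1·L_1 = 0.19 × 0.2 = 0.038
  π_2·L_2 = 0.31 × 0.05 = 0.0155
  π_3·L_3 = 0.38 × 0.21 = 0.0798
  π_4·L_4 = 0.12 × 0.24 = 0.0288
Normaliser: 0.038 + 0.0155 + 0.0798 + 0.0288 = 0.1621
P(Population 3 | the observation) ≈ 0.492

0.492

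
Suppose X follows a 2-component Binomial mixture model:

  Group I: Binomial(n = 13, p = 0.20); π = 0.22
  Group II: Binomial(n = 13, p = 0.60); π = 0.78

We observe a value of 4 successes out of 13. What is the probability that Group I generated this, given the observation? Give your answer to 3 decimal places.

0.641

Posterior ∝ prior × likelihood, so P(k | x) ∝ π_k f_k(x); normalise over all components.
Evaluate each component's likelihood at the observed value:
  p_I = C(13,4)·0.20^4·0.80^9 = 715·0.0016·0.134218 = 0.153545
  p_II = C(13,4)·0.60^4·0.40^9 = 715·0.1296·0.000262144 = 0.0242913
Unnormalised posteriors:
  π_I·p_I = 0.22 × 0.153545 = 0.0337799
  π_II·p_II = 0.78 × 0.0242913 = 0.0189472
Denominator: 0.0337799 + 0.0189472 = 0.0527271
So the posterior for Group I is 0.0337799 / 0.0527271 ≈ 0.641.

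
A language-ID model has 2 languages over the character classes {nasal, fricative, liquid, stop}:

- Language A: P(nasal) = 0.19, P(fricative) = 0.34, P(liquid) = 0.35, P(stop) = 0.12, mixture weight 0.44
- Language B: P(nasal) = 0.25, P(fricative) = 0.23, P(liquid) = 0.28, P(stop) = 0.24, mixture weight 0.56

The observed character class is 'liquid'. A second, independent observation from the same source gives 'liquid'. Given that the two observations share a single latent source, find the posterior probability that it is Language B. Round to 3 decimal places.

0.449

The responsibility of component k is π_k f_k(x) divided by Σ_j π_j f_j(x).
Since both observations come from the same component, the likelihood for component k is f_k(x₁)·f_k(x₂).
  f_A = [0.35] × [0.35] = 0.1225
  f_B = [0.28] × [0.28] = 0.0784
Prior × likelihood for each component:
  π_A·f_A = 0.44 × 0.1225 = 0.0539
  π_B·f_B = 0.56 × 0.0784 = 0.043904
Marginal: 0.0539 + 0.043904 = 0.097804
P(Language B | x₁,x₂) ≈ 0.449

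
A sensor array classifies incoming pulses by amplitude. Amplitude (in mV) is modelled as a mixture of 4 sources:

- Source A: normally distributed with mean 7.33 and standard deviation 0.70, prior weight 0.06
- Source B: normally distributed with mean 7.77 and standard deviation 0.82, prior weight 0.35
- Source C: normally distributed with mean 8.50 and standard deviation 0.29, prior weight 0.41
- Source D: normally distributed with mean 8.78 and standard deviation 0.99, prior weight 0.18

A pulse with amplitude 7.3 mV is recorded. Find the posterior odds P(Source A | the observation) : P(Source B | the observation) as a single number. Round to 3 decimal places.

Since P(k|x) ∝ w_k f_k(x), the posterior odds are w_i f_i(x) / (w_j f_j(x)).
Normal densities:
  L_A = 0.569394
  L_B = 0.412817
  L_C = 0.000263278
  L_D = 0.131819
Posterior odds = (w_A·L_A) / (w_B·L_B) = (0.06·0.569394) / (0.35·0.412817) = 0.0341637 / 0.144486 ≈ 0.236

0.236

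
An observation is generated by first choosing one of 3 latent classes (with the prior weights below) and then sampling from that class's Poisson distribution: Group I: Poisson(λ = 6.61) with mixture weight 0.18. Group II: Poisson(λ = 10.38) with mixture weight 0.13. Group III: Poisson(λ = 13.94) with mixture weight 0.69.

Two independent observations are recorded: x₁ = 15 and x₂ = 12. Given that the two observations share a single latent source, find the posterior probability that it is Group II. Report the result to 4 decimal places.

P(component k | x) = P(Z=k)·f_k(x) / marginal(x), where marginal(x) = Σ_j P(Z=j)·f_j(x).
Since both observations come from the same component, the likelihood for component k is f_k(x₁)·f_k(x₂).
  L_I = [0.00206936] × [0.0195611] = 4.0479e-05
  L_II = [0.0415417] × [0.101404] = 0.00421249
  L_III = [0.0984865] × [0.0992547] = 0.00977526
Unnormalised posteriors:
  P(Z=I)·L_I = 0.18 × 4.0479e-05 = 7.28622e-06
  P(Z=II)·L_II = 0.13 × 0.00421249 = 0.000547623
  P(Z=III)·L_III = 0.69 × 0.00977526 = 0.00674493
Normaliser: 7.28622e-06 + 0.000547623 + 0.00674493 = 0.00729984
So the posterior for Group II is 0.000547623 / 0.00729984 ≈ 0.0750.

0.0750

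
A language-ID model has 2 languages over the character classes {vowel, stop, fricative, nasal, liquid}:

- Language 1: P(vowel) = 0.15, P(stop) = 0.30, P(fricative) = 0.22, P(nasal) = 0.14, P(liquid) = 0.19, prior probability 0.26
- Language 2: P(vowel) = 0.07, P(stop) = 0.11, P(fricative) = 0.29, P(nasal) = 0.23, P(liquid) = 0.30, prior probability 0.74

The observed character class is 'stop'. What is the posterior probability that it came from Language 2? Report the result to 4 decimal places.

Apply Bayes' rule: the posterior for each component is proportional to its prior times its likelihood at x.
Component likelihoods at x = 'stop':
  f_1 = P(stop | comp) = 0.30
  f_2 = P(stop | comp) = 0.11
Weight by the priors:
  π_1·f_1 = 0.26 × 0.3 = 0.078
  π_2·f_2 = 0.74 × 0.11 = 0.0814
Marginal: 0.078 + 0.0814 = 0.1594
P(Language 2 | x) ≈ 0.5107

0.5107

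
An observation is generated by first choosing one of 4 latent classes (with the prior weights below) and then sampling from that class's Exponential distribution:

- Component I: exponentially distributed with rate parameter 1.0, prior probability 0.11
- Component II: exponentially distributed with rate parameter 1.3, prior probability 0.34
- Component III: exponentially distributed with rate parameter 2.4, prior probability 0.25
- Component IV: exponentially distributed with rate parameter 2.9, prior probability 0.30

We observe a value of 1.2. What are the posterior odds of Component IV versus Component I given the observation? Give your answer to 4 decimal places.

Posterior odds = (π_i f_i(x)) / (π_j f_j(x)); the normalising sum cancels.
Evaluate each component's likelihood at the observed value:
  f_I = 1.0·e^(−1.0·1.2) = 1.0·e^(−1.2000) = 0.301194
  f_II = 1.3·e^(−1.3·1.2) = 1.3·e^(−1.5600) = 0.273177
  f_III = 2.4·e^(−2.4·1.2) = 2.4·e^(−2.8800) = 0.134723
  f_IV = 2.9·e^(−2.9·1.2) = 2.9·e^(−3.4800) = 0.0893415
0.0268024 / 0.0331314 ≈ 0.8090

0.8090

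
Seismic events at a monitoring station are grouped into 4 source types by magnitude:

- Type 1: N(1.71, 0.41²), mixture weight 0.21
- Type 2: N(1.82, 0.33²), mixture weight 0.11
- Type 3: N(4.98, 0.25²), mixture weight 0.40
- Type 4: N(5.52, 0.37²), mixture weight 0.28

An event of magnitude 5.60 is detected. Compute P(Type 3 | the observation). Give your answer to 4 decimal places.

0.0909

P(component k | x) = π_k·f_k(x) / marginal(x), where marginal(x) = Σ_j π_j·f_j(x).
Evaluate each component's likelihood at the observed value:
  L_1 = (1/(0.41·√(2π)))·exp(−(5.60−1.71)²/(2·0.41²)) = 0.973030·exp(-45.00922) = 2.75975e-20
  L_2 = (1/(0.33·√(2π)))·exp(−(5.60−1.82)²/(2·0.33²)) = 1.208916·exp(-65.60331) = 3.9016e-29
  L_3 = (1/(0.25·√(2π)))·exp(−(5.60−4.98)²/(2·0.25²)) = 1.595769·exp(-3.07520) = 0.0736932
  L_4 = (1/(0.37·√(2π)))·exp(−(5.60−5.52)²/(2·0.37²)) = 1.078222·exp(-0.02337) = 1.05331
Weight by the priors:
  π_1·L_1 = 0.21 × 2.75975e-20 = 5.79548e-21
  π_2·L_2 = 0.11 × 3.9016e-29 = 4.29176e-30
  π_3·L_3 = 0.40 × 0.0736932 = 0.0294773
  π_4·L_4 = 0.28 × 1.05331 = 0.294927
Normaliser: 5.79548e-21 + 4.29176e-30 + 0.0294773 + 0.294927 = 0.324405
P(Type 3 | x) ≈ 0.0909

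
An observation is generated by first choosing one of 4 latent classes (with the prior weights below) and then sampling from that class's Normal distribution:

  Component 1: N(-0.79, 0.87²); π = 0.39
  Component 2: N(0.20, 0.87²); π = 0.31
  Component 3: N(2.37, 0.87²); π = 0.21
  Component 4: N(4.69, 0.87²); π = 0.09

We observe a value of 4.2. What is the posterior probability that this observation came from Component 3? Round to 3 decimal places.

0.230

The responsibility of component k is P(Z=k) f_k(x) divided by Σ_j P(Z=j) f_j(x).
Component likelihoods at x = 4.2:
  f_1 = (1/(0.87·√(2π)))·exp(−(4.2−-0.79)²/(2·0.87²)) = 0.458554·exp(-16.44874) = 3.29454e-08
  f_2 = (1/(0.87·√(2π)))·exp(−(4.2−0.20)²/(2·0.87²)) = 0.458554·exp(-10.56943) = 1.178e-05
  f_3 = (1/(0.87·√(2π)))·exp(−(4.2−2.37)²/(2·0.87²)) = 0.458554·exp(-2.21225) = 0.0501908
  f_4 = (1/(0.87·√(2π)))·exp(−(4.2−4.69)²/(2·0.87²)) = 0.458554·exp(-0.15861) = 0.391299
Unnormalised posteriors:
  P(Z=1)·f_1 = 0.39 × 3.29454e-08 = 1.28487e-08
  P(Z=2)·f_2 = 0.31 × 1.178e-05 = 3.65181e-06
  P(Z=3)·f_3 = 0.21 × 0.0501908 = 0.0105401
  P(Z=4)·f_4 = 0.09 × 0.391299 = 0.0352169
Denominator: 1.28487e-08 + 3.65181e-06 + 0.0105401 + 0.0352169 = 0.0457606
So the posterior for Component 3 is 0.0105401 / 0.0457606 ≈ 0.230.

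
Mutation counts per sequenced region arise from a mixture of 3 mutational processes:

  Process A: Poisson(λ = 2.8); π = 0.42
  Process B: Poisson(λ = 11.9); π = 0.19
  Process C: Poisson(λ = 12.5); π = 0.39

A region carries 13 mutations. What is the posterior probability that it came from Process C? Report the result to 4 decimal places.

0.6810

Posterior ∝ prior × likelihood, so P(k | x) ∝ w_k f_k(x); normalise over all components.
Poisson probabilities:
  L_A = 6.34965e-06
  L_B = 0.104647
  L_C = 0.10886
Prior × likelihood for each component:
  w_A·L_A = 0.42 × 6.34965e-06 = 2.66685e-06
  w_B·L_B = 0.19 × 0.104647 = 0.0198829
  w_C·L_C = 0.39 × 0.10886 = 0.0424554
Sum: 2.66685e-06 + 0.0198829 + 0.0424554 = 0.062341
Responsibility of Process C: 0.0424554 / 0.062341 ≈ 0.6810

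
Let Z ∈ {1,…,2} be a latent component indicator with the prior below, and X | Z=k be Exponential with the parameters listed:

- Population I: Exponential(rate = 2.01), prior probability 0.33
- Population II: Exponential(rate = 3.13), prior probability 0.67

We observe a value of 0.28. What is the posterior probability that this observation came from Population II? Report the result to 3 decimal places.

0.698

P(component k | x) = P(Z=k)·f_k(x) / marginal(x), where marginal(x) = Σ_j P(Z=j)·f_j(x).
Evaluate each component's likelihood at the observed value:
  f_I = 2.01·e^(−2.01·0.28) = 2.01·e^(−0.5628) = 1.14492
  f_II = 3.13·e^(−3.13·0.28) = 3.13·e^(−0.8764) = 1.30295
Multiply by the mixture weights:
  P(Z=I)·f_I = 0.33 × 1.14492 = 0.377824
  P(Z=II)·f_II = 0.67 × 1.30295 = 0.872978
Evidence: 0.377824 + 0.872978 = 1.2508
Responsibility of Population II: 0.872978 / 1.2508 ≈ 0.698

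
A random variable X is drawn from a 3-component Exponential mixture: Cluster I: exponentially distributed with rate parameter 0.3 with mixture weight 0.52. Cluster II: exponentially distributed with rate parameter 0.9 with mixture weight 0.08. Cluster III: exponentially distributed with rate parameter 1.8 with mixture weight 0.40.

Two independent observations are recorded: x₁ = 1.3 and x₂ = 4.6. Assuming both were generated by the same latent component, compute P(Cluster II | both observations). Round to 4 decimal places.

0.0385

Posterior ∝ prior × likelihood, so P(k | x) ∝ π_k f_k(x); normalise over all components.
Since both observations come from the same component, the likelihood for component k is f_k(x₁)·f_k(x₂).
  L_I = [0.203117] × [0.0754736] = 0.01533
  L_II = [0.27933] × [0.0143306] = 0.00400296
  L_III = [0.17339] × [0.000456367] = 7.91294e-05
Weight by the priors:
  π_I·L_I = 0.52 × 0.01533 = 0.00797158
  π_II·L_II = 0.08 × 0.00400296 = 0.000320237
  π_III·L_III = 0.40 × 7.91294e-05 = 3.16517e-05
Evidence: 0.00797158 + 0.000320237 + 3.16517e-05 = 0.00832347
So the posterior for Cluster II is 0.000320237 / 0.00832347 ≈ 0.0385.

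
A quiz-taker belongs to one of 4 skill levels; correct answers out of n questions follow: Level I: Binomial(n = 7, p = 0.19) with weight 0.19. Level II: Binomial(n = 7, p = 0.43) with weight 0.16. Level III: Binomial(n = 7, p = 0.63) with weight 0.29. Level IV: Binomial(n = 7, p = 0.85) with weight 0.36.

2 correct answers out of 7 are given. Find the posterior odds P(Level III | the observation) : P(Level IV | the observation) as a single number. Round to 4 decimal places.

40.4102

Since P(k|x) ∝ π_k f_k(x), the posterior odds are π_i f_i(x) / (π_j f_j(x)).
Evaluate each component's likelihood at the observed value:
  L_I = 0.264333
  L_II = 0.233631
  L_III = 0.0577975
  L_IV = 0.00115216
Odds = (0.29/0.36) × (0.0577975/0.00115216) = 0.805556 × 50.1644 ≈ 40.4102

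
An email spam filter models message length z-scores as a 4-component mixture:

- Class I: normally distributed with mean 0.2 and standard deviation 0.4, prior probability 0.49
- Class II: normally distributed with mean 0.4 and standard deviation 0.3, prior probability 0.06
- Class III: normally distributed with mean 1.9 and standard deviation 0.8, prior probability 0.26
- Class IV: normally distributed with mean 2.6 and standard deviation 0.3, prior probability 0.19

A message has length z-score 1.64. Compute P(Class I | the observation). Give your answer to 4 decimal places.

P(component k | x) = π_k·f_k(x) / marginal(x), where marginal(x) = Σ_j π_j·f_j(x).
Normal densities:
  f_I = 0.00152975
  f_II = 0.000259387
  f_III = 0.473025
  f_IV = 0.00794696
Prior × likelihood for each component:
  π_I·f_I = 0.49 × 0.00152975 = 0.00074958
  π_II·f_II = 0.06 × 0.000259387 = 1.55632e-05
  π_III·f_III = 0.26 × 0.473025 = 0.122986
  π_IV·f_IV = 0.19 × 0.00794696 = 0.00150992
Normaliser: 0.00074958 + 1.55632e-05 + 0.122986 + 0.00150992 = 0.125262
P(Class I | 1.64) ≈ 0.0060

0.0060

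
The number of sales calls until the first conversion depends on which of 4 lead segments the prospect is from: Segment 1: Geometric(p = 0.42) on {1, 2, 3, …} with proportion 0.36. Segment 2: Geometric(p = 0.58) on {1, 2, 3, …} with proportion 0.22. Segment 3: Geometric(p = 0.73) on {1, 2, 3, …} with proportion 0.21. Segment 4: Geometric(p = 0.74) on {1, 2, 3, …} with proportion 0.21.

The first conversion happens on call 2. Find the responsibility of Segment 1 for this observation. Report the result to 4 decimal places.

P(component k | x) = P(Z=k)·f_k(x) / marginal(x), where marginal(x) = Σ_j P(Z=j)·f_j(x).
Component likelihoods at x = 2:
  p_1 = 0.42·(1−0.42)^1 = 0.42·0.58 = 0.2436
  p_2 = 0.58·(1−0.58)^1 = 0.58·0.42 = 0.2436
  p_3 = 0.73·(1−0.73)^1 = 0.73·0.27 = 0.1971
  p_4 = 0.74·(1−0.74)^1 = 0.74·0.26 = 0.1924
Prior × likelihood for each component:
  P(Z=1)·p_1 = 0.36 × 0.2436 = 0.087696
  P(Z=2)·p_2 = 0.22 × 0.2436 = 0.053592
  P(Z=3)·p_3 = 0.21 × 0.1971 = 0.041391
  P(Z=4)·p_4 = 0.21 × 0.1924 = 0.040404
Evidence: 0.087696 + 0.053592 + 0.041391 + 0.040404 = 0.223083
So the posterior for Segment 1 is 0.087696 / 0.223083 ≈ 0.3931.

0.3931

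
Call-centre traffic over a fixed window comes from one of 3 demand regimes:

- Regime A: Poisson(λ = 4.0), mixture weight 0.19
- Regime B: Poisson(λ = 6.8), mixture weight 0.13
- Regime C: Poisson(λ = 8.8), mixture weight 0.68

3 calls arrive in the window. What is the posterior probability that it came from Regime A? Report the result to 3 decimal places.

0.659

The responsibility of component k is π_k f_k(x) divided by Σ_j π_j f_j(x).
Component likelihoods at x = 3 calls:
  f_A = 0.195367
  f_B = 0.0583678
  f_C = 0.0171201
Multiply by the mixture weights:
  π_A·f_A = 0.19 × 0.195367 = 0.0371197
  π_B·f_B = 0.13 × 0.0583678 = 0.00758781
  π_C·f_C = 0.68 × 0.0171201 = 0.0116416
Denominator: 0.0371197 + 0.00758781 + 0.0116416 = 0.0563491
So the posterior for Regime A is 0.0371197 / 0.0563491 ≈ 0.659.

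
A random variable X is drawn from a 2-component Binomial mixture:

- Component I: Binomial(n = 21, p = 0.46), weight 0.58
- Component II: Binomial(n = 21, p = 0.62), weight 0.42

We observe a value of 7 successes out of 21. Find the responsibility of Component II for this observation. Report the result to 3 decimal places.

0.041

By Bayes' theorem, P(k | x) = π_k f_k(x) / Σ_j π_j f_j(x).
Component likelihoods at x = 7 successes out of 21:
  L_I = C(21,7)·0.46^7·0.54^14 = 116280·0.00435818·0.000179272 = 0.0908495
  L_II = C(21,7)·0.62^7·0.38^14 = 116280·0.0352161·1.30909e-06 = 0.00536065
Weight by the priors:
  π_I·L_I = 0.58 × 0.0908495 = 0.0526927
  π_II·L_II = 0.42 × 0.00536065 = 0.00225147
Normaliser: 0.0526927 + 0.00225147 = 0.0549442
Responsibility of Component II: 0.00225147 / 0.0549442 ≈ 0.041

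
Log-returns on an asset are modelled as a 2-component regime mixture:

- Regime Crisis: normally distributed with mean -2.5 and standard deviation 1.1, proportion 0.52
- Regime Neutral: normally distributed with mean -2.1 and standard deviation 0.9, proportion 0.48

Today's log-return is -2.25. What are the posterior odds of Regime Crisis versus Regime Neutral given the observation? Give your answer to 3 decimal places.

Since P(k|x) ∝ π_k f_k(x), the posterior odds are π_i f_i(x) / (π_j f_j(x)).
Evaluate each component's likelihood at the observed value:
  p_Crisis = (1/(1.1·√(2π)))·exp(−(-2.25−-2.5)²/(2·1.1²)) = 0.362675·exp(-0.02583) = 0.353428
  p_Neutral = (1/(0.9·√(2π)))·exp(−(-2.25−-2.1)²/(2·0.9²)) = 0.443269·exp(-0.01389) = 0.437155
Posterior odds = (π_Crisis·p_Crisis) / (π_Neutral·p_Neutral) = (0.52·0.353428) / (0.48·0.437155) = 0.183783 / 0.209835 ≈ 0.876

0.876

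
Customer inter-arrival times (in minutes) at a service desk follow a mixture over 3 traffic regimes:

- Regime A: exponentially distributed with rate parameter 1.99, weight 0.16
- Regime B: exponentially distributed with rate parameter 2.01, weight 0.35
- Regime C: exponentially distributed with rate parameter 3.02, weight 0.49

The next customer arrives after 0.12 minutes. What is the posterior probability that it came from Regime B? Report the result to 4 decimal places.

Apply Bayes' rule: the posterior for each component is proportional to its prior times its likelihood at x.
Component likelihoods at x = 0.12 minutes:
  p_A = 1.56727
  p_B = 1.57923
  p_C = 2.10193
Unnormalised posteriors:
  π_A·p_A = 0.16 × 1.56727 = 0.250763
  π_B·p_B = 0.35 × 1.57923 = 0.552729
  π_C·p_C = 0.49 × 2.10193 = 1.02995
Marginal: 0.250763 + 0.552729 + 1.02995 = 1.83344
P(Regime B | the observation) = 0.552729 / 1.83344 ≈ 0.3015

0.3015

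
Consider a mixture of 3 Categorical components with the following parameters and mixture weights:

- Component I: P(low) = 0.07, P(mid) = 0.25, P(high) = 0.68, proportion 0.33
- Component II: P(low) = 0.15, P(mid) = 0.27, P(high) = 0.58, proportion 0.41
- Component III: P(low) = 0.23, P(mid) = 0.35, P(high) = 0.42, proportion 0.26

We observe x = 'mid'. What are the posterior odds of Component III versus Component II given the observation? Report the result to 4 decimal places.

0.8220

Since P(k|x) ∝ P(Z=k) f_k(x), the posterior odds are P(Z=i) f_i(x) / (P(Z=j) f_j(x)).
Categorical probabilities:
  L_I = 0.25
  L_II = 0.27
  L_III = 0.35
0.091 / 0.1107 ≈ 0.8220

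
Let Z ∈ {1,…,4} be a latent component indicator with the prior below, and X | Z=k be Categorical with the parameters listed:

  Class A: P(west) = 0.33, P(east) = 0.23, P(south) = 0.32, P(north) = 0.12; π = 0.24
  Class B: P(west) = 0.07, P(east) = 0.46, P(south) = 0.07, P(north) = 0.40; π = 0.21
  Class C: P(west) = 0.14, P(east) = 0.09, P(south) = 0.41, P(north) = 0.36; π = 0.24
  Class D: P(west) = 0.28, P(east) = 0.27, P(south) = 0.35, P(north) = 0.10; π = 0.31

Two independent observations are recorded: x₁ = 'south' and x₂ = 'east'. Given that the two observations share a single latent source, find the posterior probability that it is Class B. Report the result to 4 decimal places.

P(component k | x) = w_k·f_k(x) / marginal(x), where marginal(x) = Σ_j w_j·f_j(x).
Since both observations come from the same component, the likelihood for component k is f_k(x₁)·f_k(x₂).
  L_A = [P(south | comp) = 0.32] × [0.23] = 0.0736
  L_B = [P(south | comp) = 0.07] × [0.46] = 0.0322
  L_C = [P(south | comp) = 0.41] × [0.09] = 0.0369
  L_D = [P(south | comp) = 0.35] × [0.27] = 0.0945
Unnormalised posteriors:
  w_A·L_A = 0.24 × 0.0736 = 0.017664
  w_B·L_B = 0.21 × 0.0322 = 0.006762
  w_C·L_C = 0.24 × 0.0369 = 0.008856
  w_D·L_D = 0.31 × 0.0945 = 0.029295
Denominator: 0.017664 + 0.006762 + 0.008856 + 0.029295 = 0.062577
P(Class B | x) ≈ 0.1081

0.1081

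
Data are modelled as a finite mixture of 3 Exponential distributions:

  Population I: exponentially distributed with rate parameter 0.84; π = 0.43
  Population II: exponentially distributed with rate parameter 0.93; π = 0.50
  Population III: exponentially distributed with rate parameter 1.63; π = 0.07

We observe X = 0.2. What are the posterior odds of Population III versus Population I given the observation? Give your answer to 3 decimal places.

Only the two components matter; the odds are (w_i f_i(x)) / (w_j f_j(x)).
Evaluate each component's likelihood at the observed value:
  p_I = 0.84·e^(−0.84·0.2) = 0.84·e^(−0.1680) = 0.710097
  p_II = 0.93·e^(−0.93·0.2) = 0.93·e^(−0.1860) = 0.772154
  p_III = 1.63·e^(−1.63·0.2) = 1.63·e^(−0.3260) = 1.17654
Posterior odds = (w_III·p_III) / (w_I·p_I) = (0.07·1.17654) / (0.43·0.710097) = 0.082358 / 0.305342 ≈ 0.270

0.270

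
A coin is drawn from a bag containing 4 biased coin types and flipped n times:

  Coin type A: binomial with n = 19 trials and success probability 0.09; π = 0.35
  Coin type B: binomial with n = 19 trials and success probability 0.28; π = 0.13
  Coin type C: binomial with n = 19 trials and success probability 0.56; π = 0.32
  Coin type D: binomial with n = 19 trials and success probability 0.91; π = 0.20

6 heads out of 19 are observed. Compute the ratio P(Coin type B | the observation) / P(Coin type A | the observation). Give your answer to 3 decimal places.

Since P(k|x) ∝ w_k f_k(x), the posterior odds are w_i f_i(x) / (w_j f_j(x)).
Evaluate each component's likelihood at the observed value:
  L_A = 0.00423131
  L_B = 0.182706
  L_C = 0.0193863
  L_D = 3.91636e-10
0.0237518 / 0.00148096 ≈ 16.038

16.038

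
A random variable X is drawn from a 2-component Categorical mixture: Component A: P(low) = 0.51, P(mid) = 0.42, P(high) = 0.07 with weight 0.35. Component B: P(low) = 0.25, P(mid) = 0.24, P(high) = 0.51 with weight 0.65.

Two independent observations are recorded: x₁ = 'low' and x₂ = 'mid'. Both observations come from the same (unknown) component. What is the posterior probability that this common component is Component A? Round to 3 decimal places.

0.658

Apply Bayes' rule: the posterior for each component is proportional to its prior times its likelihood at x.
Since both observations come from the same component, the likelihood for component k is f_k(x₁)·f_k(x₂).
  L_A = [P(low | comp) = 0.51] × [0.42] = 0.2142
  L_B = [P(low | comp) = 0.25] × [0.24] = 0.06
Prior × likelihood for each component:
  π_A·L_A = 0.35 × 0.2142 = 0.07497
  π_B·L_B = 0.65 × 0.06 = 0.039
Evidence: 0.07497 + 0.039 = 0.11397
P(Component A | x) ≈ 0.658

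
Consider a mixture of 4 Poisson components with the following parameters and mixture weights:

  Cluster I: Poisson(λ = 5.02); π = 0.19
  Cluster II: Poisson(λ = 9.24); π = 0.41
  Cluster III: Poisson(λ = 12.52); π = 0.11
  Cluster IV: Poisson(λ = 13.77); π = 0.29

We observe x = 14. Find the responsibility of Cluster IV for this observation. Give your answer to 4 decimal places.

0.5422

Apply Bayes' rule: the posterior for each component is proportional to its prior times its likelihood at x.
Poisson probabilities:
  p_I = e^(−5.02)·5.02^14/14! = 0.000488974
  p_II = e^(−9.24)·9.24^14/14! = 0.0368229
  p_III = e^(−12.52)·12.52^14/14! = 0.0974283
  p_IV = e^(−13.77)·13.77^14/14! = 0.105787
Prior × likelihood for each component:
  w_I·p_I = 0.19 × 0.000488974 = 9.2905e-05
  w_II·p_II = 0.41 × 0.0368229 = 0.0150974
  w_III·p_III = 0.11 × 0.0974283 = 0.0107171
  w_IV·p_IV = 0.29 × 0.105787 = 0.0306782
Sum: 9.2905e-05 + 0.0150974 + 0.0107171 + 0.0306782 = 0.0565856
P(Cluster IV | the observation) = 0.0306782 / 0.0565856 ≈ 0.5422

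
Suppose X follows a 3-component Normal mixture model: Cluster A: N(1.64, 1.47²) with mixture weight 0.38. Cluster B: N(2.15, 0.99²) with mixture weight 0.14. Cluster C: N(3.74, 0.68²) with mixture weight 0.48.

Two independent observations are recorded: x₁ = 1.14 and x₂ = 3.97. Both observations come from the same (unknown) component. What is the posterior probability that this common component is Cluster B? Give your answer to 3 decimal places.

The responsibility of component k is π_k f_k(x) divided by Σ_j π_j f_j(x).
Since both observations come from the same component, the likelihood for component k is f_k(x₁)·f_k(x₂).
  L_A = [0.256136] × [0.0772763] = 0.0197932
  L_B = [0.239478] × [0.074369] = 0.0178097
  L_C = [0.000392504] × [0.554063] = 0.000217472
Prior × likelihood for each component:
  π_A·L_A = 0.38 × 0.0197932 = 0.00752143
  π_B·L_B = 0.14 × 0.0178097 = 0.00249336
  π_C·L_C = 0.48 × 0.000217472 = 0.000104386
Evidence: 0.00752143 + 0.00249336 + 0.000104386 = 0.0101192
So the posterior for Cluster B is 0.00249336 / 0.0101192 ≈ 0.246.

0.246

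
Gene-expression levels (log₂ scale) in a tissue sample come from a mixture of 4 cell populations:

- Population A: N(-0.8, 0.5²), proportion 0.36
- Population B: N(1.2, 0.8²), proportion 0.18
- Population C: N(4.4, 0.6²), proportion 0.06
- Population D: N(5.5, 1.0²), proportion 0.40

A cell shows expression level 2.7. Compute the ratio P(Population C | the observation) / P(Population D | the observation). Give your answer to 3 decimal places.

Only the two components matter; the odds are (π_i f_i(x)) / (π_j f_j(x)).
Component likelihoods at x = 2.7:
  f_A = (1/(0.5·√(2π)))·exp(−(2.7−-0.8)²/(2·0.5²)) = 0.797885·exp(-24.50000) = 1.82694e-11
  f_B = (1/(0.8·√(2π)))·exp(−(2.7−1.2)²/(2·0.8²)) = 0.498678·exp(-1.75781) = 0.0859828
  f_C = (1/(0.6·√(2π)))·exp(−(2.7−4.4)²/(2·0.6²)) = 0.664904·exp(-4.01389) = 0.0120102
  f_D = (1/(1.0·√(2π)))·exp(−(2.7−5.5)²/(2·1.0²)) = 0.398942·exp(-3.92000) = 0.00791545
0.00072061 / 0.00316618 ≈ 0.228

0.228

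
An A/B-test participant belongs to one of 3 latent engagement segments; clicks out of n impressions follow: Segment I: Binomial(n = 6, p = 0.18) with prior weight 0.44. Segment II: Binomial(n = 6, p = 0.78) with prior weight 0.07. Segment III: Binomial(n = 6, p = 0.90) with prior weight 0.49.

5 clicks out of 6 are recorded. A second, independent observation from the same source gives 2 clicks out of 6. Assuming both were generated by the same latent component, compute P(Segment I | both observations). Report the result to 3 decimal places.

0.103

By Bayes' theorem, P(k | x) = π_k f_k(x) / Σ_j π_j f_j(x).
Since both observations come from the same component, the likelihood for component k is f_k(x₁)·f_k(x₂).
  f_I = [C(6,5)·0.18^5·0.82^1 = 6·0.000188957·0.82 = 0.000929667] × [0.219731] = 0.000204277
  f_II = [C(6,5)·0.78^5·0.22^1 = 6·0.288717·0.22 = 0.381107] × [0.0213782] = 0.00814738
  f_III = [C(6,5)·0.90^5·0.10^1 = 6·0.59049·0.1 = 0.354294] × [0.001215] = 0.000430467
Multiply by the mixture weights:
  π_I·f_I = 0.44 × 0.000204277 = 8.98818e-05
  π_II·f_II = 0.07 × 0.00814738 = 0.000570317
  π_III·f_III = 0.49 × 0.000430467 = 0.000210929
Sum: 8.98818e-05 + 0.000570317 + 0.000210929 = 0.000871128
P(Segment I | x) ≈ 0.103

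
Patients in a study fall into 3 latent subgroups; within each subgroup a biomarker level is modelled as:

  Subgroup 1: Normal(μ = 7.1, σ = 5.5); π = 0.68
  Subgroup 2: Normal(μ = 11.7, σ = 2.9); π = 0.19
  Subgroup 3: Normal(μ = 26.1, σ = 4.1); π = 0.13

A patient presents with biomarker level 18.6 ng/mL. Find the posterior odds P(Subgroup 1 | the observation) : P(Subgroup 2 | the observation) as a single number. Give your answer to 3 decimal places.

3.595

Only the two components matter; the odds are (π_i f_i(x)) / (π_j f_j(x)).
Evaluate each component's likelihood at the observed value:
  L_1 = 0.00815082
  L_2 = 0.00811364
  L_3 = 0.0182601
0.00554256 / 0.00154159 ≈ 3.595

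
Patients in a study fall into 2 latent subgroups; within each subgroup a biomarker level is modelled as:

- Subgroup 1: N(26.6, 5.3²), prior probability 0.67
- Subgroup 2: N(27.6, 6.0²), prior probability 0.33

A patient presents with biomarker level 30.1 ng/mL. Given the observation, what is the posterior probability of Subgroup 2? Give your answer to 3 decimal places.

0.332

P(component k | x) = P(Z=k)·f_k(x) / marginal(x), where marginal(x) = Σ_j P(Z=j)·f_j(x).
Normal densities:
  L_1 = 0.0605253
  L_2 = 0.0609621
Weight by the priors:
  P(Z=1)·L_1 = 0.67 × 0.0605253 = 0.0405519
  P(Z=2)·L_2 = 0.33 × 0.0609621 = 0.0201175
Normaliser: 0.0405519 + 0.0201175 = 0.0606694
P(Subgroup 2 | 30.1 ng/mL) ≈ 0.332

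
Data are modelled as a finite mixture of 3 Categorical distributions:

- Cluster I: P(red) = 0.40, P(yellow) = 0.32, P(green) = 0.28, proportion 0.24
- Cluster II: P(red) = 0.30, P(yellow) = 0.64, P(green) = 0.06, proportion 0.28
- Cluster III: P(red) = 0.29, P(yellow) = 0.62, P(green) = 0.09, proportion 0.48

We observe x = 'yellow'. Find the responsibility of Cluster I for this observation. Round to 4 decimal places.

0.1387

Apply Bayes' rule: the posterior for each component is proportional to its prior times its likelihood at x.
Evaluate each component's likelihood at the observed value:
  p_I = 0.32
  p_II = 0.64
  p_III = 0.62
Prior × likelihood for each component:
  w_I·p_I = 0.24 × 0.32 = 0.0768
  w_II·p_II = 0.28 × 0.64 = 0.1792
  w_III·p_III = 0.48 × 0.62 = 0.2976
Marginal: 0.0768 + 0.1792 + 0.2976 = 0.5536
So the posterior for Cluster I is 0.0768 / 0.5536 ≈ 0.1387.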